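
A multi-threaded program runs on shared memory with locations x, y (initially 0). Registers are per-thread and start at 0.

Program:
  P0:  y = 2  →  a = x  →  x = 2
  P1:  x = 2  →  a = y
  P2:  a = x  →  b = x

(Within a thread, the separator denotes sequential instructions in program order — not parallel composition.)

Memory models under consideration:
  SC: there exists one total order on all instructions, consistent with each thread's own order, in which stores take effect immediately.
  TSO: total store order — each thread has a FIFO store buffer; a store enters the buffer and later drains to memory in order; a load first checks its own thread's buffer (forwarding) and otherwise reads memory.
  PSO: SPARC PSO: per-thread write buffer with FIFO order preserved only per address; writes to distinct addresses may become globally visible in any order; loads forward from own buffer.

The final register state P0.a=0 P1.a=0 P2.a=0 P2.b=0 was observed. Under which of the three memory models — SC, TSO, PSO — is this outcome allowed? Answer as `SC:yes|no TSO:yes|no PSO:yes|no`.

outcome vector order: (P0.a,P1.a,P2.a,P2.b)
[SC] allowed = {(0,2,0,0) (0,2,0,2) (0,2,2,2) (2,0,0,0) (2,0,0,2) (2,0,2,2) (2,2,0,0) (2,2,0,2) (2,2,2,2)}
[TSO] allowed = {(0,0,0,0) (0,0,0,2) (0,0,2,2) (0,2,0,0) (0,2,0,2) (0,2,2,2) (2,0,0,0) (2,0,0,2) (2,0,2,2) (2,2,0,0) (2,2,0,2) (2,2,2,2)}
[PSO] allowed = {(0,0,0,0) (0,0,0,2) (0,0,2,2) (0,2,0,0) (0,2,0,2) (0,2,2,2) (2,0,0,0) (2,0,0,2) (2,0,2,2) (2,2,0,0) (2,2,0,2) (2,2,2,2)}
target (0,0,0,0) ∈ {TSO,PSO}

SC:no TSO:yes PSO:yes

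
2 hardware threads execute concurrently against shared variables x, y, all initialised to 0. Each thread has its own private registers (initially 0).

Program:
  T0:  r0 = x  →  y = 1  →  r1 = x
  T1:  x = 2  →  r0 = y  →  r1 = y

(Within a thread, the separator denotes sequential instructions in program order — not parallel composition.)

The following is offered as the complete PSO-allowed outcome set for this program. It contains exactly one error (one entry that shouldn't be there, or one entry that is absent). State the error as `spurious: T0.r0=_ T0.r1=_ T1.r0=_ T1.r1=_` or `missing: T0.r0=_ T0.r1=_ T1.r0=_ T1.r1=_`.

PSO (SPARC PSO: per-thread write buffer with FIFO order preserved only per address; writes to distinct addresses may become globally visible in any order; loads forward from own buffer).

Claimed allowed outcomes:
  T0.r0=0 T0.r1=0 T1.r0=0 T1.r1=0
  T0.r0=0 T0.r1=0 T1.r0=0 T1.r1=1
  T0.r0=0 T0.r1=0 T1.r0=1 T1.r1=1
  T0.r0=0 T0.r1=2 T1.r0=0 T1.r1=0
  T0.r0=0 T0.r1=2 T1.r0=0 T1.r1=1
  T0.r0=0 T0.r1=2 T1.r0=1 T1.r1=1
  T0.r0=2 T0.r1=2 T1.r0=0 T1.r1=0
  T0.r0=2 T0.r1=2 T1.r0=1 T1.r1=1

outcome vector order: (T0.r0,T0.r1,T1.r0,T1.r1)
[PSO] allowed = {(0,0,0,0) (0,0,0,1) (0,0,1,1) (0,2,0,0) (0,2,0,1) (0,2,1,1) (2,2,0,0) (2,2,0,1) (2,2,1,1)}
PSO∖claimed = {(2,2,0,1)}

missing: T0.r0=2 T0.r1=2 T1.r0=0 T1.r1=1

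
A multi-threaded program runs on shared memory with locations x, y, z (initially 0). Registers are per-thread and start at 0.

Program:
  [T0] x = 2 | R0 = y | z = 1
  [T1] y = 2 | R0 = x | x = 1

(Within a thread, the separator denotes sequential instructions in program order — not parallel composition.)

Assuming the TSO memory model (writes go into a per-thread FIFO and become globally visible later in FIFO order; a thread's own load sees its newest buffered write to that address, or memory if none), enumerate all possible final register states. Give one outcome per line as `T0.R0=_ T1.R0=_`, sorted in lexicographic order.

outcome vector order: (T0.R0,T1.R0)
|TSO outcomes| = 4

T0.R0=0 T1.R0=0
T0.R0=0 T1.R0=2
T0.R0=2 T1.R0=0
T0.R0=2 T1.R0=2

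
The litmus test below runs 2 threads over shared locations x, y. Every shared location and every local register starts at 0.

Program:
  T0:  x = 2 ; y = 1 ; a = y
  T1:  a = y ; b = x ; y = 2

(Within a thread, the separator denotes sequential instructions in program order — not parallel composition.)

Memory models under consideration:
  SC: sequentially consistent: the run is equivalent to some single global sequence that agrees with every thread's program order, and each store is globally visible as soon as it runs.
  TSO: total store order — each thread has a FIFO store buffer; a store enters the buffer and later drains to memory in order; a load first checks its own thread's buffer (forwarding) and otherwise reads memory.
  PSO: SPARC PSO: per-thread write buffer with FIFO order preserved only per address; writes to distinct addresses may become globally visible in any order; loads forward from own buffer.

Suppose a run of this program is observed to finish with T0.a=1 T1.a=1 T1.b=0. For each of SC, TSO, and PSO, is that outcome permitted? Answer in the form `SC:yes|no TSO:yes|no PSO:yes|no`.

outcome vector order: (T0.a,T1.a,T1.b)
[SC] allowed = {<1 0 0>, <1 0 2>, <1 1 2>, <2 0 0>, <2 0 2>, <2 1 2>}
[TSO] allowed = {<1 0 0>, <1 0 2>, <1 1 2>, <2 0 0>, <2 0 2>, <2 1 2>}
[PSO] allowed = {<1 0 0>, <1 0 2>, <1 1 0>, <1 1 2>, <2 0 0>, <2 0 2>, <2 1 0>, <2 1 2>}
target <1 1 0> ∈ {PSO}

SC:no TSO:no PSO:yes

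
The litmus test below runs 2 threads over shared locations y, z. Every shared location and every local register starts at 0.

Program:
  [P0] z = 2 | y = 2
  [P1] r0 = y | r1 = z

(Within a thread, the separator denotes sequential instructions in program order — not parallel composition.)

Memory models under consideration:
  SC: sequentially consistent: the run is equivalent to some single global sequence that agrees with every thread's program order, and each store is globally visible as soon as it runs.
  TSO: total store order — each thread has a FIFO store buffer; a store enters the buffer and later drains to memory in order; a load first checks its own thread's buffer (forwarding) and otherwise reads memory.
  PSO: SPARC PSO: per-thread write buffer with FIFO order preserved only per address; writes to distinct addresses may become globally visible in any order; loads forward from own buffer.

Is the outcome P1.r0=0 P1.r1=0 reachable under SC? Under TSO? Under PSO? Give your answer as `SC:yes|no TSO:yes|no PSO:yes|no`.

SC:yes TSO:yes PSO:yes

outcome vector order: (P1.r0,P1.r1)
SC: 3 outcomes — {00; 02; 22}
TSO: 3 outcomes — {00; 02; 22}
PSO: 4 outcomes — {00; 02; 20; 22}
target 00 ∈ {SC,TSO,PSO}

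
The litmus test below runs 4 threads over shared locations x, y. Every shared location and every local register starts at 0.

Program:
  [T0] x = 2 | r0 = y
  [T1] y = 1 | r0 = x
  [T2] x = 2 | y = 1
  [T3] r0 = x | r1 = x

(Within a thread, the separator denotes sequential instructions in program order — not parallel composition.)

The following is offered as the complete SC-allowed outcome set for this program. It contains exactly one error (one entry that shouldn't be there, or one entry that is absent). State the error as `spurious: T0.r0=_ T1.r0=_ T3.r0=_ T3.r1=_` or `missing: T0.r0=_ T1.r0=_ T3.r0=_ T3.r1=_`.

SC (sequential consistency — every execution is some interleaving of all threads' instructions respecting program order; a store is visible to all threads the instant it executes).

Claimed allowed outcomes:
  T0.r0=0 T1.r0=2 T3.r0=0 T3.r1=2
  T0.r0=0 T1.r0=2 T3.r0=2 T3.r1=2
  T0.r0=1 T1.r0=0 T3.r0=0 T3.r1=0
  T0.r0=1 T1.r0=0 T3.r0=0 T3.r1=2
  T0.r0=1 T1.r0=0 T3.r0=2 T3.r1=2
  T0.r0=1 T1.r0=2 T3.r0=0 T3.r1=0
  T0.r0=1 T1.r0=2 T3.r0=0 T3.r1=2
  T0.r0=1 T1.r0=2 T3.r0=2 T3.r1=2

missing: T0.r0=0 T1.r0=2 T3.r0=0 T3.r1=0

outcome vector order: (T0.r0,T1.r0,T3.r0,T3.r1)
under SC → 0200 0202 0222 1000 1002 1022 1200 1202 1222
SC∖claimed = {0200}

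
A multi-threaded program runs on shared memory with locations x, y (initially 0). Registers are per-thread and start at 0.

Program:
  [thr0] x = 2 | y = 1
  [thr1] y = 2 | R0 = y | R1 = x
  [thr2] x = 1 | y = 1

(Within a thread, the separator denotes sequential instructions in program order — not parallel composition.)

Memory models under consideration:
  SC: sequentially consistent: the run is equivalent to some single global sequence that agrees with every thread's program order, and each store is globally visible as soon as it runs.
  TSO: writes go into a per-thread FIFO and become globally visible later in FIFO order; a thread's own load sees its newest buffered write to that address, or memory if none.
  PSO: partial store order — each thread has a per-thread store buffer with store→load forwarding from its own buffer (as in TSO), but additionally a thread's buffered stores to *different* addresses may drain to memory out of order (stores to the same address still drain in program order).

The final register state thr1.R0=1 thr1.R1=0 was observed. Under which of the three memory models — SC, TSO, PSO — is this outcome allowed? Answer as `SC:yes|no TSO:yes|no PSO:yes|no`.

SC:no TSO:no PSO:yes

outcome vector order: (thr1.R0,thr1.R1)
SC (5): 1/1, 1/2, 2/0, 2/1, 2/2
TSO (5): 1/1, 1/2, 2/0, 2/1, 2/2
PSO (6): 1/0, 1/1, 1/2, 2/0, 2/1, 2/2
target 1/0 ∈ {PSO}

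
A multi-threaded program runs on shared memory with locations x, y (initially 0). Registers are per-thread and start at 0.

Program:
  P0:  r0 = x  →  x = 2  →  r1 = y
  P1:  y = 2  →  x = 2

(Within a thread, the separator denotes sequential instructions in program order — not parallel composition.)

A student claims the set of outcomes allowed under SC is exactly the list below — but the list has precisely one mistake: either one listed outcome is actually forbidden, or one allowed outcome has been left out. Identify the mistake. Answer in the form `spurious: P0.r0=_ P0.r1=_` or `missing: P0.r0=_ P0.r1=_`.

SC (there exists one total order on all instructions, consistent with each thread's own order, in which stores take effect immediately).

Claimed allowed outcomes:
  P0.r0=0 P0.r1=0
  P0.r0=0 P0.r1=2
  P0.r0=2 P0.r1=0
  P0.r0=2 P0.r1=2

outcome vector order: (P0.r0,P0.r1)
[SC] allowed = {0/0 0/2 2/2}
claimed∖SC = {2/0}

spurious: P0.r0=2 P0.r1=0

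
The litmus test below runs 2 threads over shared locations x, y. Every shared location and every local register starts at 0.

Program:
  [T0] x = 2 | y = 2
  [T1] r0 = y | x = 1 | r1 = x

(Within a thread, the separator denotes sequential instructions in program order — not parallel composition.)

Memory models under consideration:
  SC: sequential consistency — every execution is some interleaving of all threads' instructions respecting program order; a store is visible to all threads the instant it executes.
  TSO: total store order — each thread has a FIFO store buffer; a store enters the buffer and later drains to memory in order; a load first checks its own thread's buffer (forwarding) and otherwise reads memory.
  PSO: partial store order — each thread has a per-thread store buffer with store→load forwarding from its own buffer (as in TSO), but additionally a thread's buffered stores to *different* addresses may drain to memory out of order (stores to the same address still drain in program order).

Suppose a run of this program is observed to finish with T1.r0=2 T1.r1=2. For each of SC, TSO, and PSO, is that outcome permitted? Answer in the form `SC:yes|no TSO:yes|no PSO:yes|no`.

SC:no TSO:no PSO:yes

outcome vector order: (T1.r0,T1.r1)
SC: 3 outcomes — {01; 02; 21}
TSO: 3 outcomes — {01; 02; 21}
PSO: 4 outcomes — {01; 02; 21; 22}
target 22 ∈ {PSO}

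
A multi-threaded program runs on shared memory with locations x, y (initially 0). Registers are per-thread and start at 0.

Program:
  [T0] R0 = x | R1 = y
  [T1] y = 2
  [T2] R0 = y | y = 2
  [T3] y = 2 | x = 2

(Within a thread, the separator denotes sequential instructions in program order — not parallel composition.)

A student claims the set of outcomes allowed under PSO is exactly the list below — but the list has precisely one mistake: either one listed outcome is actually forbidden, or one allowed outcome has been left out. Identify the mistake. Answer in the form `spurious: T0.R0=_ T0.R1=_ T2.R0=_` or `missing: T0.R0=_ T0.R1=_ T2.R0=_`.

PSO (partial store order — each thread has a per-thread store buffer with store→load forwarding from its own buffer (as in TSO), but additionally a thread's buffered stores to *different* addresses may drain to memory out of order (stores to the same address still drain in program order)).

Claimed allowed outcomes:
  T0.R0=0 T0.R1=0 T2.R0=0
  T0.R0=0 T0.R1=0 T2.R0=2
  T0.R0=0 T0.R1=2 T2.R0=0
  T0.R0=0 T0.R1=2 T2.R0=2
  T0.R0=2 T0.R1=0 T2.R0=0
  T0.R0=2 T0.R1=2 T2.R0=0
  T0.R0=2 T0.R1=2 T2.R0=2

outcome vector order: (T0.R0,T0.R1,T2.R0)
under PSO → 000; 002; 020; 022; 200; 202; 220; 222
PSO∖claimed = {202}

missing: T0.R0=2 T0.R1=0 T2.R0=2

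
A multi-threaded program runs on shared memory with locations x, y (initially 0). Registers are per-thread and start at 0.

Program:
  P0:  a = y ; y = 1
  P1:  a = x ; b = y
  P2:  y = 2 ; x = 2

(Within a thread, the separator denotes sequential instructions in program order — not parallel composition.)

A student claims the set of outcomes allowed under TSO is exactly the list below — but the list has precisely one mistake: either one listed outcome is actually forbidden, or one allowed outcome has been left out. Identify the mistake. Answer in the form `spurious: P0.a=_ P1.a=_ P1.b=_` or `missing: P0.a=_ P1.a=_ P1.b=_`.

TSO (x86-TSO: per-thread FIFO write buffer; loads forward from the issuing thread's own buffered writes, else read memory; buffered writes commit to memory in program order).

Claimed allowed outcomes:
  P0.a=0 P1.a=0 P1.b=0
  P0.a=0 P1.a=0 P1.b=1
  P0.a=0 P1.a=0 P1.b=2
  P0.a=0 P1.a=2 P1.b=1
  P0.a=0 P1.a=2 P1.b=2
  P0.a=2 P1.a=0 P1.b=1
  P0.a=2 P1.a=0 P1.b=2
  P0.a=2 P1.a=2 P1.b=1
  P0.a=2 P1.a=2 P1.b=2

missing: P0.a=2 P1.a=0 P1.b=0

outcome vector order: (P0.a,P1.a,P1.b)
under TSO → 000; 001; 002; 021; 022; 200; 201; 202; 221; 222
TSO∖claimed = {200}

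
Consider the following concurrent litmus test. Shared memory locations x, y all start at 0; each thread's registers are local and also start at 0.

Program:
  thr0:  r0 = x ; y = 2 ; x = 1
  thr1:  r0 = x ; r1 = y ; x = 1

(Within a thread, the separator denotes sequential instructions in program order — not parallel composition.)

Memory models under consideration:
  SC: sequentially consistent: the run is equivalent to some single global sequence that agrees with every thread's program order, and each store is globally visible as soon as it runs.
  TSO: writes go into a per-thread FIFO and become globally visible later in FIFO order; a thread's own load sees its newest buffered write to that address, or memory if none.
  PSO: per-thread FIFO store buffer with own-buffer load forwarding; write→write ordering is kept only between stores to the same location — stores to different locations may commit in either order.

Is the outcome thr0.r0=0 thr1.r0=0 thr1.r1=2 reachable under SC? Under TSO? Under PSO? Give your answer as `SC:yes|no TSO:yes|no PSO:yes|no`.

outcome vector order: (thr0.r0,thr1.r0,thr1.r1)
SC: 4 outcomes — {000 002 012 100}
TSO: 4 outcomes — {000 002 012 100}
PSO: 5 outcomes — {000 002 010 012 100}
target 002 ∈ {SC,TSO,PSO}

SC:yes TSO:yes PSO:yes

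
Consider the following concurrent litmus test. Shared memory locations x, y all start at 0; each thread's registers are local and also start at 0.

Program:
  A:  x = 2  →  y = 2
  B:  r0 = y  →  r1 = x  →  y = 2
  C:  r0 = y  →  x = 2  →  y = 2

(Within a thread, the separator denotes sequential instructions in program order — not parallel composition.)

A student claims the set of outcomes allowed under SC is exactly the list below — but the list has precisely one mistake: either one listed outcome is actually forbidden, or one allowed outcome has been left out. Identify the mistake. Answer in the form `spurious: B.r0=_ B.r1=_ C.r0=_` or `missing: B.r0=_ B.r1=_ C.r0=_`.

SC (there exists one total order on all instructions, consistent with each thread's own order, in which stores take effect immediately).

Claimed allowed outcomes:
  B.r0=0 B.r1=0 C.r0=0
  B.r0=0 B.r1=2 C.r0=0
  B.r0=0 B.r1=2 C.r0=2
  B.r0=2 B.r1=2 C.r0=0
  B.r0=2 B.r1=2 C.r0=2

outcome vector order: (B.r0,B.r1,C.r0)
SC: 6 outcomes — {<0 0 0> <0 0 2> <0 2 0> <0 2 2> <2 2 0> <2 2 2>}
SC∖claimed = {<0 0 2>}

missing: B.r0=0 B.r1=0 C.r0=2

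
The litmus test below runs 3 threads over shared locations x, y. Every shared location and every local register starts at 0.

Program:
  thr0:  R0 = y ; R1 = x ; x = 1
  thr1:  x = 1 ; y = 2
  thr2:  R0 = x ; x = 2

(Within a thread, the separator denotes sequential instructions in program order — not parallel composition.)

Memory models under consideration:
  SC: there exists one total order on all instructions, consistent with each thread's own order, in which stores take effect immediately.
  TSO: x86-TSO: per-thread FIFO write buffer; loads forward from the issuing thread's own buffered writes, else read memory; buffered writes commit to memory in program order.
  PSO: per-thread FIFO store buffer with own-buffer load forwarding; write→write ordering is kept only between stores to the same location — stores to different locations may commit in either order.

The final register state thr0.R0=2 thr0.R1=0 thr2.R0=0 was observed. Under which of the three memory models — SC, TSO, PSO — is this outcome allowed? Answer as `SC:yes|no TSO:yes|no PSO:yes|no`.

outcome vector order: (thr0.R0,thr0.R1,thr2.R0)
SC: 10 outcomes — {(0,0,0) (0,0,1) (0,1,0) (0,1,1) (0,2,0) (0,2,1) (2,1,0) (2,1,1) (2,2,0) (2,2,1)}
TSO: 10 outcomes — {(0,0,0) (0,0,1) (0,1,0) (0,1,1) (0,2,0) (0,2,1) (2,1,0) (2,1,1) (2,2,0) (2,2,1)}
PSO: 12 outcomes — {(0,0,0) (0,0,1) (0,1,0) (0,1,1) (0,2,0) (0,2,1) (2,0,0) (2,0,1) (2,1,0) (2,1,1) (2,2,0) (2,2,1)}
target (2,0,0) ∈ {PSO}

SC:no TSO:no PSO:yes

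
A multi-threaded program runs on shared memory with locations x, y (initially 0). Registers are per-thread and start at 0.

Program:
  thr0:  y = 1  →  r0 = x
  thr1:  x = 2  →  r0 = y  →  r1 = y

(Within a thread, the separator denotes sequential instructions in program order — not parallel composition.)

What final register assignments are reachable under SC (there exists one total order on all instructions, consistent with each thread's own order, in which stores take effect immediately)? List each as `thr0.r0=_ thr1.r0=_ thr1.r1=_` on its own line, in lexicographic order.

outcome vector order: (thr0.r0,thr1.r0,thr1.r1)
|SC outcomes| = 4

thr0.r0=0 thr1.r0=1 thr1.r1=1
thr0.r0=2 thr1.r0=0 thr1.r1=0
thr0.r0=2 thr1.r0=0 thr1.r1=1
thr0.r0=2 thr1.r0=1 thr1.r1=1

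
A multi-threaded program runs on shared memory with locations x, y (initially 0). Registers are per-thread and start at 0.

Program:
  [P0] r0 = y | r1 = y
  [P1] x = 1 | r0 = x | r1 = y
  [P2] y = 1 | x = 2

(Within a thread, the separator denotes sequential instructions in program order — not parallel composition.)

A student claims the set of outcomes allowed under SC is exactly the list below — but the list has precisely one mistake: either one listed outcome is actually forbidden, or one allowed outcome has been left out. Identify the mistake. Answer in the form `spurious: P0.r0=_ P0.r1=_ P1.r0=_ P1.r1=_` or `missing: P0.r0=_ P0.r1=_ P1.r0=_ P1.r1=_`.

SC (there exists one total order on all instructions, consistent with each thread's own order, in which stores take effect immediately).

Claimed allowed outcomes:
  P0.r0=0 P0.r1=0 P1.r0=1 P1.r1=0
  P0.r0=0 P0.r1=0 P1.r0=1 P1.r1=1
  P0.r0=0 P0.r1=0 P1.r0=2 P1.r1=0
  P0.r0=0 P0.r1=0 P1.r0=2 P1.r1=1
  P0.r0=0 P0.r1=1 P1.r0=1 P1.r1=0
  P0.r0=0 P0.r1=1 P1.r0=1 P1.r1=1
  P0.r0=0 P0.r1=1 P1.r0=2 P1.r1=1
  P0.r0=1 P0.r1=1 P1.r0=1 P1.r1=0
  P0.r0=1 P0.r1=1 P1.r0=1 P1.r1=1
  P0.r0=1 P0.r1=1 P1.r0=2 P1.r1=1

outcome vector order: (P0.r0,P0.r1,P1.r0,P1.r1)
SC: 9 outcomes — {<0 0 1 0>; <0 0 1 1>; <0 0 2 1>; <0 1 1 0>; <0 1 1 1>; <0 1 2 1>; <1 1 1 0>; <1 1 1 1>; <1 1 2 1>}
claimed∖SC = {<0 0 2 0>}

spurious: P0.r0=0 P0.r1=0 P1.r0=2 P1.r1=0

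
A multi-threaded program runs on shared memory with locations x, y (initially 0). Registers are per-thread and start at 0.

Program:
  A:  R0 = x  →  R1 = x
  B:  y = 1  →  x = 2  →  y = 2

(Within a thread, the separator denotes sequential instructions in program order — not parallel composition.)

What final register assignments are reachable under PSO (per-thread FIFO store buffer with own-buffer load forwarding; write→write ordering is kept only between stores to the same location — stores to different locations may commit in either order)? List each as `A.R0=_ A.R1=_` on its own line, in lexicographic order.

A.R0=0 A.R1=0
A.R0=0 A.R1=2
A.R0=2 A.R1=2

outcome vector order: (A.R0,A.R1)
|PSO outcomes| = 3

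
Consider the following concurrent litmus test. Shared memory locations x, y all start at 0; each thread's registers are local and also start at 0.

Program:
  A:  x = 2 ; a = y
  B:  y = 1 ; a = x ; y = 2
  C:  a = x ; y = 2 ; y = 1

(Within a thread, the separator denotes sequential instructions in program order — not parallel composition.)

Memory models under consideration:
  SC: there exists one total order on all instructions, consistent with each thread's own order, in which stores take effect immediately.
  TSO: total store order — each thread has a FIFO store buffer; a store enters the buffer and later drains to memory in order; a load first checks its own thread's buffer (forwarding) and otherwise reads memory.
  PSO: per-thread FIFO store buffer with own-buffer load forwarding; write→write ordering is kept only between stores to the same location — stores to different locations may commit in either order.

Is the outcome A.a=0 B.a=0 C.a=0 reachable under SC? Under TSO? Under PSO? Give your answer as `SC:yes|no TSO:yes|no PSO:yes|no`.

outcome vector order: (A.a,B.a,C.a)
under SC → <0 2 0>; <0 2 2>; <1 0 0>; <1 0 2>; <1 2 0>; <1 2 2>; <2 0 0>; <2 0 2>; <2 2 0>; <2 2 2>
under TSO → <0 0 0>; <0 0 2>; <0 2 0>; <0 2 2>; <1 0 0>; <1 0 2>; <1 2 0>; <1 2 2>; <2 0 0>; <2 0 2>; <2 2 0>; <2 2 2>
under PSO → <0 0 0>; <0 0 2>; <0 2 0>; <0 2 2>; <1 0 0>; <1 0 2>; <1 2 0>; <1 2 2>; <2 0 0>; <2 0 2>; <2 2 0>; <2 2 2>
target <0 0 0> ∈ {TSO,PSO}

SC:no TSO:yes PSO:yes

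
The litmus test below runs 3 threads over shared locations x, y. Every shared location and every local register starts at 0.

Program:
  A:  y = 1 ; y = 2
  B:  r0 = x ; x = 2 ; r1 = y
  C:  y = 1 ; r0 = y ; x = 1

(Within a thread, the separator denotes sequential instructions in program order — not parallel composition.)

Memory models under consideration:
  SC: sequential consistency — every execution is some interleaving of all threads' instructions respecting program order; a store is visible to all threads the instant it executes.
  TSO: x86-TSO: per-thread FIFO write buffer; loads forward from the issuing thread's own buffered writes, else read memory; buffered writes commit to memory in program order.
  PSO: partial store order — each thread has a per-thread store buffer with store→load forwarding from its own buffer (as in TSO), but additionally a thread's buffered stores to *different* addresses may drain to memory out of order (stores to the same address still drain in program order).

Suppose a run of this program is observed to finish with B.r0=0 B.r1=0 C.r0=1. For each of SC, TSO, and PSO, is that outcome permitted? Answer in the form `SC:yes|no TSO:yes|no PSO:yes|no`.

outcome vector order: (B.r0,B.r1,C.r0)
under SC → (0,0,1), (0,0,2), (0,1,1), (0,1,2), (0,2,1), (0,2,2), (1,1,1), (1,2,1), (1,2,2)
under TSO → (0,0,1), (0,0,2), (0,1,1), (0,1,2), (0,2,1), (0,2,2), (1,1,1), (1,2,1), (1,2,2)
under PSO → (0,0,1), (0,0,2), (0,1,1), (0,1,2), (0,2,1), (0,2,2), (1,0,1), (1,1,1), (1,2,1), (1,2,2)
target (0,0,1) ∈ {SC,TSO,PSO}

SC:yes TSO:yes PSO:yes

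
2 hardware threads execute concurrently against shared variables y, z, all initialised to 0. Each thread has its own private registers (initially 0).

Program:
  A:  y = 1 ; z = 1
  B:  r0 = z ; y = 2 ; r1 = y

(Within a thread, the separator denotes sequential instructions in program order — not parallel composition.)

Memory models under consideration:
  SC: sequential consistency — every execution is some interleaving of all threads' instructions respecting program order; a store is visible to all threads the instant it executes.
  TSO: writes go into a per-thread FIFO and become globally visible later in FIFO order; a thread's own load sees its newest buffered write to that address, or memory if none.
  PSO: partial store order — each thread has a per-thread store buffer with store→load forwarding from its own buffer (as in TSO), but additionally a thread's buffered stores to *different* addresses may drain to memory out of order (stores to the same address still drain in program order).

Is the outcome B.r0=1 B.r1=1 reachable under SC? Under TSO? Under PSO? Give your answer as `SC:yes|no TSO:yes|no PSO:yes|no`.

SC:no TSO:no PSO:yes

outcome vector order: (B.r0,B.r1)
under SC → 01 02 12
under TSO → 01 02 12
under PSO → 01 02 11 12
target 11 ∈ {PSO}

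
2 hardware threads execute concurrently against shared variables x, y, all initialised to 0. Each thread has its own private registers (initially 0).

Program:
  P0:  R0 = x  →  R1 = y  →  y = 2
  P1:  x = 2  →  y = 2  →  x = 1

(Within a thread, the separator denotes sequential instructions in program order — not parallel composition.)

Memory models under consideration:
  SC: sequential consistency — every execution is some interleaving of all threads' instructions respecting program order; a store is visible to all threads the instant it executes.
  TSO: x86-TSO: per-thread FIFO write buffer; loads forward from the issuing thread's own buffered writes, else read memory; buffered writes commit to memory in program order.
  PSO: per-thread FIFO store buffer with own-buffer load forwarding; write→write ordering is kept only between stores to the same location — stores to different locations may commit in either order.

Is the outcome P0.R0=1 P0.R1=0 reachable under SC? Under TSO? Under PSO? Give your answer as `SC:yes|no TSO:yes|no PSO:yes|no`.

SC:no TSO:no PSO:yes

outcome vector order: (P0.R0,P0.R1)
SC (5): 00; 02; 12; 20; 22
TSO (5): 00; 02; 12; 20; 22
PSO (6): 00; 02; 10; 12; 20; 22
target 10 ∈ {PSO}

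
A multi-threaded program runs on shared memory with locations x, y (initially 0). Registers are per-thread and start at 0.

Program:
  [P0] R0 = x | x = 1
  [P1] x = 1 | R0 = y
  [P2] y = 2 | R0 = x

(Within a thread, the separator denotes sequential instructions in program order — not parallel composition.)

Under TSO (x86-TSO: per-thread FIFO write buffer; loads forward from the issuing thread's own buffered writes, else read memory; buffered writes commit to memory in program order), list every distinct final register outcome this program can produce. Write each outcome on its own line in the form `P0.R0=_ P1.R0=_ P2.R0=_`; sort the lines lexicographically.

P0.R0=0 P1.R0=0 P2.R0=0
P0.R0=0 P1.R0=0 P2.R0=1
P0.R0=0 P1.R0=2 P2.R0=0
P0.R0=0 P1.R0=2 P2.R0=1
P0.R0=1 P1.R0=0 P2.R0=0
P0.R0=1 P1.R0=0 P2.R0=1
P0.R0=1 P1.R0=2 P2.R0=0
P0.R0=1 P1.R0=2 P2.R0=1

outcome vector order: (P0.R0,P1.R0,P2.R0)
|TSO outcomes| = 8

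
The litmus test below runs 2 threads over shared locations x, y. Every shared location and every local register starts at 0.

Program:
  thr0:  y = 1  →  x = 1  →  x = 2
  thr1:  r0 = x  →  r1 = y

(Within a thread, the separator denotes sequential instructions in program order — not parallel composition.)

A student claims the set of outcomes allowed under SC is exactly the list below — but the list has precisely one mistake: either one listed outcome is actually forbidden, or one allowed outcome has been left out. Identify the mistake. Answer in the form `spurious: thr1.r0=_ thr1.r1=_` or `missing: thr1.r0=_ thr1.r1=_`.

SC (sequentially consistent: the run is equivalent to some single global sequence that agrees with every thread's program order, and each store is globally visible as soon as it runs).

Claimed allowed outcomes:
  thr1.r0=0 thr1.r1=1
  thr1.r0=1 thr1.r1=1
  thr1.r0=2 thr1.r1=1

outcome vector order: (thr1.r0,thr1.r1)
SC: 4 outcomes — {<0 0> <0 1> <1 1> <2 1>}
SC∖claimed = {<0 0>}

missing: thr1.r0=0 thr1.r1=0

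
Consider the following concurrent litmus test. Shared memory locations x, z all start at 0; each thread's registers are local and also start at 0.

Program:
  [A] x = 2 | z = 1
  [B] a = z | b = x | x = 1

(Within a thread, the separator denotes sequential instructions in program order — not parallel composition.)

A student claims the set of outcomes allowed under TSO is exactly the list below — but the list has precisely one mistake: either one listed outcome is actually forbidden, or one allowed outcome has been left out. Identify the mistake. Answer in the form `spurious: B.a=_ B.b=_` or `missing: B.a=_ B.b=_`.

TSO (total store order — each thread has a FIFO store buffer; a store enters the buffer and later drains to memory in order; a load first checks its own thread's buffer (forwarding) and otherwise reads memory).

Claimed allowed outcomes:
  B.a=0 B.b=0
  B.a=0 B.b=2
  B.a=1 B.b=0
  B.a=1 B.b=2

spurious: B.a=1 B.b=0

outcome vector order: (B.a,B.b)
[TSO] allowed = {(0,0); (0,2); (1,2)}
claimed∖TSO = {(1,0)}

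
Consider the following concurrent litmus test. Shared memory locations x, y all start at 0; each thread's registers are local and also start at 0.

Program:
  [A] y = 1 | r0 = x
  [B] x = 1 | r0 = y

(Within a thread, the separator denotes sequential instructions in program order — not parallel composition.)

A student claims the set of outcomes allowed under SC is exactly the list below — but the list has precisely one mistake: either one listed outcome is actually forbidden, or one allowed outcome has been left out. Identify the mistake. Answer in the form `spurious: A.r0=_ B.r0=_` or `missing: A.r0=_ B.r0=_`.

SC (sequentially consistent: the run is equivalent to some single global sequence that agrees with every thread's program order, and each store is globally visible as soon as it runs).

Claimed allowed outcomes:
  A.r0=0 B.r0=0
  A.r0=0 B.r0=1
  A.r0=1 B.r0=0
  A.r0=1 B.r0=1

outcome vector order: (A.r0,B.r0)
SC: 3 outcomes — {(0,1), (1,0), (1,1)}
claimed∖SC = {(0,0)}

spurious: A.r0=0 B.r0=0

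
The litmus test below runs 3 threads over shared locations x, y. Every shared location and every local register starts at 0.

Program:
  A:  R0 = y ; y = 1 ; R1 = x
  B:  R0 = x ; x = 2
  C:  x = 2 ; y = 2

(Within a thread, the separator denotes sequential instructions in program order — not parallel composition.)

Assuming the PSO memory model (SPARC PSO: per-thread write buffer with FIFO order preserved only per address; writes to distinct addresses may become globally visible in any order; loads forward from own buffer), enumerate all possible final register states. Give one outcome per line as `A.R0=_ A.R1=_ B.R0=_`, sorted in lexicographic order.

A.R0=0 A.R1=0 B.R0=0
A.R0=0 A.R1=0 B.R0=2
A.R0=0 A.R1=2 B.R0=0
A.R0=0 A.R1=2 B.R0=2
A.R0=2 A.R1=0 B.R0=0
A.R0=2 A.R1=0 B.R0=2
A.R0=2 A.R1=2 B.R0=0
A.R0=2 A.R1=2 B.R0=2

outcome vector order: (A.R0,A.R1,B.R0)
|PSO outcomes| = 8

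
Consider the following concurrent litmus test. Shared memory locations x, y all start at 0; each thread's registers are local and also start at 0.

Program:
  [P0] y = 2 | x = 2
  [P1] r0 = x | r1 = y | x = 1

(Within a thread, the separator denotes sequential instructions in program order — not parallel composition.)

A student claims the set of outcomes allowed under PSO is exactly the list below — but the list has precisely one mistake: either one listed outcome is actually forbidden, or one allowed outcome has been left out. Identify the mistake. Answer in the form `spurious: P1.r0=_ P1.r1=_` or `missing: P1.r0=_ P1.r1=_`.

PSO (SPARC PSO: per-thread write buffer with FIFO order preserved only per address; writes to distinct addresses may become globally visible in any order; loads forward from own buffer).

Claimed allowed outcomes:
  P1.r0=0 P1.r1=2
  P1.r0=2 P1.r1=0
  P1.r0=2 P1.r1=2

outcome vector order: (P1.r0,P1.r1)
under PSO → 00 02 20 22
PSO∖claimed = {00}

missing: P1.r0=0 P1.r1=0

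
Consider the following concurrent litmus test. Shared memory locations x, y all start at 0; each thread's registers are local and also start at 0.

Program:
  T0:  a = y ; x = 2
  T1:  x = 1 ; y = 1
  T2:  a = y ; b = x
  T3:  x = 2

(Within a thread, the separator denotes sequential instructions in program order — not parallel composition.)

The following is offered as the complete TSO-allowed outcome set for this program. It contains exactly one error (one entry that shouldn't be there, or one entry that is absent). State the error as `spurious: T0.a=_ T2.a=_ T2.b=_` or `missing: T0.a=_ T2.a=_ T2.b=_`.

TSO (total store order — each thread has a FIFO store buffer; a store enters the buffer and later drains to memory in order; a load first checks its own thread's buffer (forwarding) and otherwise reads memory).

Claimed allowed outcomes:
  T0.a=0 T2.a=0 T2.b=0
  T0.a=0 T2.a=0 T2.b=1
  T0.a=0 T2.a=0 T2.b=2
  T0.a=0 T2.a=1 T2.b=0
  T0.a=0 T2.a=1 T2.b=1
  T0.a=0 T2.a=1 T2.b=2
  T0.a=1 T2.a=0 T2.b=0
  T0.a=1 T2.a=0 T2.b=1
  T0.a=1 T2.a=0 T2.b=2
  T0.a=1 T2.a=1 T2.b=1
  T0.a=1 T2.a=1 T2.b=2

outcome vector order: (T0.a,T2.a,T2.b)
TSO: 10 outcomes — {0/0/0, 0/0/1, 0/0/2, 0/1/1, 0/1/2, 1/0/0, 1/0/1, 1/0/2, 1/1/1, 1/1/2}
claimed∖TSO = {0/1/0}

spurious: T0.a=0 T2.a=1 T2.b=0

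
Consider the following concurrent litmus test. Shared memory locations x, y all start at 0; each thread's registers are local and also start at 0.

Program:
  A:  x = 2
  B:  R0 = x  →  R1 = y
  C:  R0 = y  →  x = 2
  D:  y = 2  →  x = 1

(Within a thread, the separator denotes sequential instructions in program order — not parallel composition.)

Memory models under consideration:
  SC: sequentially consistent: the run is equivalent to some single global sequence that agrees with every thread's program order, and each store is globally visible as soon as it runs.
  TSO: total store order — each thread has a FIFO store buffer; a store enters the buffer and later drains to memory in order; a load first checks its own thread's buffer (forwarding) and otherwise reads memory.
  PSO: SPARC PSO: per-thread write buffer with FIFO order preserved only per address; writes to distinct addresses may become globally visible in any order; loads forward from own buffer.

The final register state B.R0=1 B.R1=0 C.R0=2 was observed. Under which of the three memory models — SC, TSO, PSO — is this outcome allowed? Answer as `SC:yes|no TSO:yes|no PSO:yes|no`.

outcome vector order: (B.R0,B.R1,C.R0)
under SC → 0/0/0, 0/0/2, 0/2/0, 0/2/2, 1/2/0, 1/2/2, 2/0/0, 2/0/2, 2/2/0, 2/2/2
under TSO → 0/0/0, 0/0/2, 0/2/0, 0/2/2, 1/2/0, 1/2/2, 2/0/0, 2/0/2, 2/2/0, 2/2/2
under PSO → 0/0/0, 0/0/2, 0/2/0, 0/2/2, 1/0/0, 1/0/2, 1/2/0, 1/2/2, 2/0/0, 2/0/2, 2/2/0, 2/2/2
target 1/0/2 ∈ {PSO}

SC:no TSO:no PSO:yes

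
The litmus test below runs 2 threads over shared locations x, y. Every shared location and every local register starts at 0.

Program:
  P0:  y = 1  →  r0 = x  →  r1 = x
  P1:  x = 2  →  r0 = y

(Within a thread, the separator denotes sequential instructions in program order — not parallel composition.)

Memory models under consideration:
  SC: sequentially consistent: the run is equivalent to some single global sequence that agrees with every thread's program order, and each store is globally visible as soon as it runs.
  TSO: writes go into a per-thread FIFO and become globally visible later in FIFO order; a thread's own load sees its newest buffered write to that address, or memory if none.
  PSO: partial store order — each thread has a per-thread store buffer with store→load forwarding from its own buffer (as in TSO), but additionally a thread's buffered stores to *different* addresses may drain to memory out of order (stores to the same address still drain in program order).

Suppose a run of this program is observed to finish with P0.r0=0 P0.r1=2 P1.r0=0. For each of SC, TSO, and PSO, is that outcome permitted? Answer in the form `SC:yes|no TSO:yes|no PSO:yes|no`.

SC:no TSO:yes PSO:yes

outcome vector order: (P0.r0,P0.r1,P1.r0)
SC (4): 0/0/1 0/2/1 2/2/0 2/2/1
TSO (6): 0/0/0 0/0/1 0/2/0 0/2/1 2/2/0 2/2/1
PSO (6): 0/0/0 0/0/1 0/2/0 0/2/1 2/2/0 2/2/1
target 0/2/0 ∈ {TSO,PSO}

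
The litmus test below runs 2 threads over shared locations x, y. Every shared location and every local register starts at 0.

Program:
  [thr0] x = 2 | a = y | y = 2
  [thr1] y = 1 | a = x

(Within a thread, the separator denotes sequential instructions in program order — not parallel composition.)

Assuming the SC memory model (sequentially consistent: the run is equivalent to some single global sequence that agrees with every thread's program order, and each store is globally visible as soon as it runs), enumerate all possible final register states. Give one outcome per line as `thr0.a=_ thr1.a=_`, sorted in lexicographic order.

thr0.a=0 thr1.a=2
thr0.a=1 thr1.a=0
thr0.a=1 thr1.a=2

outcome vector order: (thr0.a,thr1.a)
|SC outcomes| = 3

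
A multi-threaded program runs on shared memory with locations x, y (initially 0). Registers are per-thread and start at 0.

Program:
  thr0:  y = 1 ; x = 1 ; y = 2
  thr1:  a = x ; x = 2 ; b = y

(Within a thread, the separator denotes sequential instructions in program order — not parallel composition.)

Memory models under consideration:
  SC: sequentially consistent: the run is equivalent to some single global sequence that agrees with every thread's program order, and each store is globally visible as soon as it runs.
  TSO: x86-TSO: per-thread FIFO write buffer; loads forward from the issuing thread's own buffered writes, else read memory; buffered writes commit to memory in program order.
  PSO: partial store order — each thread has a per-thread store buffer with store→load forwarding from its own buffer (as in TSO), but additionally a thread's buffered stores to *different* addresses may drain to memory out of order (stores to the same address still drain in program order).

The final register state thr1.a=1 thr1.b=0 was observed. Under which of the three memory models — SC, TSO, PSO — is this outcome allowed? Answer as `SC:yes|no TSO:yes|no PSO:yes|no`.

SC:no TSO:no PSO:yes

outcome vector order: (thr1.a,thr1.b)
[SC] allowed = {(0,0); (0,1); (0,2); (1,1); (1,2)}
[TSO] allowed = {(0,0); (0,1); (0,2); (1,1); (1,2)}
[PSO] allowed = {(0,0); (0,1); (0,2); (1,0); (1,1); (1,2)}
target (1,0) ∈ {PSO}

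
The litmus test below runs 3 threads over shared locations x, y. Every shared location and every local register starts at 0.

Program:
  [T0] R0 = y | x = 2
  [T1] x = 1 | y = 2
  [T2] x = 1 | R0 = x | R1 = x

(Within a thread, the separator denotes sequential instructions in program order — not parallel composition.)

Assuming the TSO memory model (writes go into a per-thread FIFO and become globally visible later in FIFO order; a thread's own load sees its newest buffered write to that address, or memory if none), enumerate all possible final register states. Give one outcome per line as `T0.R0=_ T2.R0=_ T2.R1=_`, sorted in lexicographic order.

outcome vector order: (T0.R0,T2.R0,T2.R1)
|TSO outcomes| = 7

T0.R0=0 T2.R0=1 T2.R1=1
T0.R0=0 T2.R0=1 T2.R1=2
T0.R0=0 T2.R0=2 T2.R1=1
T0.R0=0 T2.R0=2 T2.R1=2
T0.R0=2 T2.R0=1 T2.R1=1
T0.R0=2 T2.R0=1 T2.R1=2
T0.R0=2 T2.R0=2 T2.R1=2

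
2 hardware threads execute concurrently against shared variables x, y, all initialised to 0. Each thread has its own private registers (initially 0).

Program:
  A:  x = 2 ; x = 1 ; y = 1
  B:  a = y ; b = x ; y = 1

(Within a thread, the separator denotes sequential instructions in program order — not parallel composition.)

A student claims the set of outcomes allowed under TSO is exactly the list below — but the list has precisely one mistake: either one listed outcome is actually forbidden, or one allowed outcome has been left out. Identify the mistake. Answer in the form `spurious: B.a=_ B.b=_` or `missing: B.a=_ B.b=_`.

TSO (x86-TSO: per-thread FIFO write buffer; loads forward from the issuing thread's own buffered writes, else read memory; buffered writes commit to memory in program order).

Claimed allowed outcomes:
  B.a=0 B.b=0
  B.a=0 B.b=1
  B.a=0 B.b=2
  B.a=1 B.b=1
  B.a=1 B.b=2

outcome vector order: (B.a,B.b)
[TSO] allowed = {0/0 0/1 0/2 1/1}
claimed∖TSO = {1/2}

spurious: B.a=1 B.b=2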